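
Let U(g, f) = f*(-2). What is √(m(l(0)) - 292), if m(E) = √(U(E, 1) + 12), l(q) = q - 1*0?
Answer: √(-292 + √10) ≈ 16.995*I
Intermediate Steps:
U(g, f) = -2*f
l(q) = q (l(q) = q + 0 = q)
m(E) = √10 (m(E) = √(-2*1 + 12) = √(-2 + 12) = √10)
√(m(l(0)) - 292) = √(√10 - 292) = √(-292 + √10)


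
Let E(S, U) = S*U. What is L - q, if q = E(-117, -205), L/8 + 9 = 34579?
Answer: 252575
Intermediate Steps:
L = 276560 (L = -72 + 8*34579 = -72 + 276632 = 276560)
q = 23985 (q = -117*(-205) = 23985)
L - q = 276560 - 1*23985 = 276560 - 23985 = 252575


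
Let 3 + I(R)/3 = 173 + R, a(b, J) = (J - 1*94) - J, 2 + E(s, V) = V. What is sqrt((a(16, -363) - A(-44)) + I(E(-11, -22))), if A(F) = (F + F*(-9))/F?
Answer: 4*sqrt(22) ≈ 18.762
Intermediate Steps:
E(s, V) = -2 + V
a(b, J) = -94 (a(b, J) = (J - 94) - J = (-94 + J) - J = -94)
I(R) = 510 + 3*R (I(R) = -9 + 3*(173 + R) = -9 + (519 + 3*R) = 510 + 3*R)
A(F) = -8 (A(F) = (F - 9*F)/F = (-8*F)/F = -8)
sqrt((a(16, -363) - A(-44)) + I(E(-11, -22))) = sqrt((-94 - 1*(-8)) + (510 + 3*(-2 - 22))) = sqrt((-94 + 8) + (510 + 3*(-24))) = sqrt(-86 + (510 - 72)) = sqrt(-86 + 438) = sqrt(352) = 4*sqrt(22)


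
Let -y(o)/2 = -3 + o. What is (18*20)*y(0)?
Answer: 2160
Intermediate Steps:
y(o) = 6 - 2*o (y(o) = -2*(-3 + o) = 6 - 2*o)
(18*20)*y(0) = (18*20)*(6 - 2*0) = 360*(6 + 0) = 360*6 = 2160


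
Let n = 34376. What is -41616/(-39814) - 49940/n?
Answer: -4100879/10063574 ≈ -0.40750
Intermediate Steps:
-41616/(-39814) - 49940/n = -41616/(-39814) - 49940/34376 = -41616*(-1/39814) - 49940*1/34376 = 1224/1171 - 12485/8594 = -4100879/10063574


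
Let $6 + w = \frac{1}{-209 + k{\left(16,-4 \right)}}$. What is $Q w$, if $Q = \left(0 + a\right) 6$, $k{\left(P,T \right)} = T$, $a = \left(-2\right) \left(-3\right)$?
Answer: $- \frac{15348}{71} \approx -216.17$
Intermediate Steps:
$a = 6$
$Q = 36$ ($Q = \left(0 + 6\right) 6 = 6 \cdot 6 = 36$)
$w = - \frac{1279}{213}$ ($w = -6 + \frac{1}{-209 - 4} = -6 + \frac{1}{-213} = -6 - \frac{1}{213} = - \frac{1279}{213} \approx -6.0047$)
$Q w = 36 \left(- \frac{1279}{213}\right) = - \frac{15348}{71}$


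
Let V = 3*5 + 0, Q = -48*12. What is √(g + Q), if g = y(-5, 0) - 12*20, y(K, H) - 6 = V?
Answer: I*√795 ≈ 28.196*I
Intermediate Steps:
Q = -576
V = 15 (V = 15 + 0 = 15)
y(K, H) = 21 (y(K, H) = 6 + 15 = 21)
g = -219 (g = 21 - 12*20 = 21 - 240 = -219)
√(g + Q) = √(-219 - 576) = √(-795) = I*√795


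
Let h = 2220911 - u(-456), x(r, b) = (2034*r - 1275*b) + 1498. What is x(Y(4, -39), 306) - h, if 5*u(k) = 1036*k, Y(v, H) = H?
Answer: -13916861/5 ≈ -2.7834e+6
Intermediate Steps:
x(r, b) = 1498 - 1275*b + 2034*r (x(r, b) = (-1275*b + 2034*r) + 1498 = 1498 - 1275*b + 2034*r)
u(k) = 1036*k/5 (u(k) = (1036*k)/5 = 1036*k/5)
h = 11576971/5 (h = 2220911 - 1036*(-456)/5 = 2220911 - 1*(-472416/5) = 2220911 + 472416/5 = 11576971/5 ≈ 2.3154e+6)
x(Y(4, -39), 306) - h = (1498 - 1275*306 + 2034*(-39)) - 1*11576971/5 = (1498 - 390150 - 79326) - 11576971/5 = -467978 - 11576971/5 = -13916861/5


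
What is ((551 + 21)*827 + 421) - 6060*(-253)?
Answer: 2006645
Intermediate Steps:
((551 + 21)*827 + 421) - 6060*(-253) = (572*827 + 421) - 1*(-1533180) = (473044 + 421) + 1533180 = 473465 + 1533180 = 2006645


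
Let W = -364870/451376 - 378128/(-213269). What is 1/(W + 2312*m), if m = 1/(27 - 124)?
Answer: -4668828644984/106777942875711 ≈ -0.043725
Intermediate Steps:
W = 46431222049/48132254072 (W = -364870*1/451376 - 378128*(-1/213269) = -182435/225688 + 378128/213269 = 46431222049/48132254072 ≈ 0.96466)
m = -1/97 (m = 1/(-97) = -1/97 ≈ -0.010309)
1/(W + 2312*m) = 1/(46431222049/48132254072 + 2312*(-1/97)) = 1/(46431222049/48132254072 - 2312/97) = 1/(-106777942875711/4668828644984) = -4668828644984/106777942875711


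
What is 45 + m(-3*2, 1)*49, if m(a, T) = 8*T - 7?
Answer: 94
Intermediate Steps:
m(a, T) = -7 + 8*T
45 + m(-3*2, 1)*49 = 45 + (-7 + 8*1)*49 = 45 + (-7 + 8)*49 = 45 + 1*49 = 45 + 49 = 94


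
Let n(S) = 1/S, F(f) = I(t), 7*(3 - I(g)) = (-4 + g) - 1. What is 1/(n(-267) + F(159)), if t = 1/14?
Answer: 26166/96823 ≈ 0.27025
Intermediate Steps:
t = 1/14 ≈ 0.071429
I(g) = 26/7 - g/7 (I(g) = 3 - ((-4 + g) - 1)/7 = 3 - (-5 + g)/7 = 3 + (5/7 - g/7) = 26/7 - g/7)
F(f) = 363/98 (F(f) = 26/7 - ⅐*1/14 = 26/7 - 1/98 = 363/98)
1/(n(-267) + F(159)) = 1/(1/(-267) + 363/98) = 1/(-1/267 + 363/98) = 1/(96823/26166) = 26166/96823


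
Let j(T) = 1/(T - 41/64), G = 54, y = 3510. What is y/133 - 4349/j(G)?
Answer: -1975069415/8512 ≈ -2.3203e+5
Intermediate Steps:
j(T) = 1/(-41/64 + T) (j(T) = 1/(T - 41*1/64) = 1/(T - 41/64) = 1/(-41/64 + T))
y/133 - 4349/j(G) = 3510/133 - 4349/(64/(-41 + 64*54)) = 3510*(1/133) - 4349/(64/(-41 + 3456)) = 3510/133 - 4349/(64/3415) = 3510/133 - 4349/(64*(1/3415)) = 3510/133 - 4349/64/3415 = 3510/133 - 4349*3415/64 = 3510/133 - 14851835/64 = -1975069415/8512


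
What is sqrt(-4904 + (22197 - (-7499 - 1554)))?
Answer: sqrt(26346) ≈ 162.31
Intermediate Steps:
sqrt(-4904 + (22197 - (-7499 - 1554))) = sqrt(-4904 + (22197 - 1*(-9053))) = sqrt(-4904 + (22197 + 9053)) = sqrt(-4904 + 31250) = sqrt(26346)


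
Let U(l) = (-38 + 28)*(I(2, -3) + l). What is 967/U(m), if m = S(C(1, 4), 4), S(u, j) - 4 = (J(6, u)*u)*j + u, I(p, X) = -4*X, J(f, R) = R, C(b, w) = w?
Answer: -967/840 ≈ -1.1512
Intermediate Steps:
S(u, j) = 4 + u + j*u**2 (S(u, j) = 4 + ((u*u)*j + u) = 4 + (u**2*j + u) = 4 + (j*u**2 + u) = 4 + (u + j*u**2) = 4 + u + j*u**2)
m = 72 (m = 4 + 4 + 4*4**2 = 4 + 4 + 4*16 = 4 + 4 + 64 = 72)
U(l) = -120 - 10*l (U(l) = (-38 + 28)*(-4*(-3) + l) = -10*(12 + l) = -120 - 10*l)
967/U(m) = 967/(-120 - 10*72) = 967/(-120 - 720) = 967/(-840) = 967*(-1/840) = -967/840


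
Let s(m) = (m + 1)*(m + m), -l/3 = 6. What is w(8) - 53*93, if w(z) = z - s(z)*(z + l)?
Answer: -3481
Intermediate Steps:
l = -18 (l = -3*6 = -18)
s(m) = 2*m*(1 + m) (s(m) = (1 + m)*(2*m) = 2*m*(1 + m))
w(z) = z - 2*z*(1 + z)*(-18 + z) (w(z) = z - 2*z*(1 + z)*(z - 18) = z - 2*z*(1 + z)*(-18 + z))
w(8) - 53*93 = 8*(37 - 2*8**2 + 34*8) - 53*93 = 8*(37 - 2*64 + 272) - 4929 = 8*(37 - 128 + 272) - 4929 = 8*181 - 4929 = 1448 - 4929 = -3481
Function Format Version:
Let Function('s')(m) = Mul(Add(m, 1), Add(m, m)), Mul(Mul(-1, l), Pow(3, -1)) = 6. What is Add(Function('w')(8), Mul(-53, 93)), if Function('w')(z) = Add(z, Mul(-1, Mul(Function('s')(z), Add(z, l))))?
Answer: -3481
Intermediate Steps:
l = -18 (l = Mul(-3, 6) = -18)
Function('s')(m) = Mul(2, m, Add(1, m)) (Function('s')(m) = Mul(Add(1, m), Mul(2, m)) = Mul(2, m, Add(1, m)))
Function('w')(z) = Add(z, Mul(-2, z, Add(1, z), Add(-18, z))) (Function('w')(z) = Add(z, Mul(-1, Mul(Mul(2, z, Add(1, z)), Add(z, -18)))) = Add(z, Mul(-1, Mul(Mul(2, z, Add(1, z)), Add(-18, z)))) = Add(z, Mul(-1, Mul(2, z, Add(1, z), Add(-18, z)))) = Add(z, Mul(-2, z, Add(1, z), Add(-18, z))))
Add(Function('w')(8), Mul(-53, 93)) = Add(Mul(8, Add(37, Mul(-2, Pow(8, 2)), Mul(34, 8))), Mul(-53, 93)) = Add(Mul(8, Add(37, Mul(-2, 64), 272)), -4929) = Add(Mul(8, Add(37, -128, 272)), -4929) = Add(Mul(8, 181), -4929) = Add(1448, -4929) = -3481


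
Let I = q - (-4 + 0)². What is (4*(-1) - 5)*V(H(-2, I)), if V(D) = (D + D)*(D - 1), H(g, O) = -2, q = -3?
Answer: -108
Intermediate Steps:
I = -19 (I = -3 - (-4 + 0)² = -3 - 1*(-4)² = -3 - 1*16 = -3 - 16 = -19)
V(D) = 2*D*(-1 + D) (V(D) = (2*D)*(-1 + D) = 2*D*(-1 + D))
(4*(-1) - 5)*V(H(-2, I)) = (4*(-1) - 5)*(2*(-2)*(-1 - 2)) = (-4 - 5)*(2*(-2)*(-3)) = -9*12 = -108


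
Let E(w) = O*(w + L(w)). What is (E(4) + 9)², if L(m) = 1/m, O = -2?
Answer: ¼ ≈ 0.25000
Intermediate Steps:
E(w) = -2*w - 2/w (E(w) = -2*(w + 1/w) = -2*w - 2/w)
(E(4) + 9)² = ((-2*4 - 2/4) + 9)² = ((-8 - 2*¼) + 9)² = ((-8 - ½) + 9)² = (-17/2 + 9)² = (½)² = ¼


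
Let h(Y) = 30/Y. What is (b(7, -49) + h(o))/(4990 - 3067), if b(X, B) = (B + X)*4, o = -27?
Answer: -1522/17307 ≈ -0.087941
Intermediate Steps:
b(X, B) = 4*B + 4*X
(b(7, -49) + h(o))/(4990 - 3067) = ((4*(-49) + 4*7) + 30/(-27))/(4990 - 3067) = ((-196 + 28) + 30*(-1/27))/1923 = (-168 - 10/9)*(1/1923) = -1522/9*1/1923 = -1522/17307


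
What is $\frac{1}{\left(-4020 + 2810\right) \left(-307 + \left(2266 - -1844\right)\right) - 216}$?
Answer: $- \frac{1}{4601846} \approx -2.173 \cdot 10^{-7}$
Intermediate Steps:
$\frac{1}{\left(-4020 + 2810\right) \left(-307 + \left(2266 - -1844\right)\right) - 216} = \frac{1}{- 1210 \left(-307 + \left(2266 + 1844\right)\right) - 216} = \frac{1}{- 1210 \left(-307 + 4110\right) - 216} = \frac{1}{\left(-1210\right) 3803 - 216} = \frac{1}{-4601630 - 216} = \frac{1}{-4601846} = - \frac{1}{4601846}$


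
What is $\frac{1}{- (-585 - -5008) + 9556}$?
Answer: $\frac{1}{5133} \approx 0.00019482$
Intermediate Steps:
$\frac{1}{- (-585 - -5008) + 9556} = \frac{1}{- (-585 + 5008) + 9556} = \frac{1}{\left(-1\right) 4423 + 9556} = \frac{1}{-4423 + 9556} = \frac{1}{5133}$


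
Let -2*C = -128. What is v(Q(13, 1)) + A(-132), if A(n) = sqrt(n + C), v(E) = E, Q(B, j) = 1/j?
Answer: 1 + 2*I*sqrt(17) ≈ 1.0 + 8.2462*I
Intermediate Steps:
C = 64 (C = -1/2*(-128) = 64)
A(n) = sqrt(64 + n) (A(n) = sqrt(n + 64) = sqrt(64 + n))
v(Q(13, 1)) + A(-132) = 1/1 + sqrt(64 - 132) = 1 + sqrt(-68) = 1 + 2*I*sqrt(17)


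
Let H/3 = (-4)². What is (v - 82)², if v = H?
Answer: 1156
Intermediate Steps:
H = 48 (H = 3*(-4)² = 3*16 = 48)
v = 48
(v - 82)² = (48 - 82)² = (-34)² = 1156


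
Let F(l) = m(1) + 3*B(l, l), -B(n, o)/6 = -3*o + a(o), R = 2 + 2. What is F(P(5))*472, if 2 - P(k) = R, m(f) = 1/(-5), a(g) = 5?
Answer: -467752/5 ≈ -93550.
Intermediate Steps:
R = 4
m(f) = -⅕
P(k) = -2 (P(k) = 2 - 1*4 = 2 - 4 = -2)
B(n, o) = -30 + 18*o (B(n, o) = -6*(-3*o + 5) = -6*(5 - 3*o) = -30 + 18*o)
F(l) = -451/5 + 54*l (F(l) = -⅕ + 3*(-30 + 18*l) = -⅕ + (-90 + 54*l) = -451/5 + 54*l)
F(P(5))*472 = (-451/5 + 54*(-2))*472 = (-451/5 - 108)*472 = -991/5*472 = -467752/5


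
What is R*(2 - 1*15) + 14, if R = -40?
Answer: 534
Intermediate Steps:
R*(2 - 1*15) + 14 = -40*(2 - 1*15) + 14 = -40*(2 - 15) + 14 = -40*(-13) + 14 = 520 + 14 = 534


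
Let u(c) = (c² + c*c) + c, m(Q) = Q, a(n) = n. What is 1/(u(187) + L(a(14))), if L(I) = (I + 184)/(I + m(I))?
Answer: 14/981849 ≈ 1.4259e-5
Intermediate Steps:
u(c) = c + 2*c² (u(c) = (c² + c²) + c = 2*c² + c = c + 2*c²)
L(I) = (184 + I)/(2*I) (L(I) = (I + 184)/(I + I) = (184 + I)/((2*I)) = (184 + I)*(1/(2*I)) = (184 + I)/(2*I))
1/(u(187) + L(a(14))) = 1/(187*(1 + 2*187) + (½)*(184 + 14)/14) = 1/(187*(1 + 374) + (½)*(1/14)*198) = 1/(187*375 + 99/14) = 1/(70125 + 99/14) = 1/(981849/14) = 14/981849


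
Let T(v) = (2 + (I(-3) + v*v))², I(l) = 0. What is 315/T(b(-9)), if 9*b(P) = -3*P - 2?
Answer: 2066715/619369 ≈ 3.3368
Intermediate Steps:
b(P) = -2/9 - P/3 (b(P) = (-3*P - 2)/9 = (-2 - 3*P)/9 = -2/9 - P/3)
T(v) = (2 + v²)² (T(v) = (2 + (0 + v*v))² = (2 + (0 + v²))² = (2 + v²)²)
315/T(b(-9)) = 315/((2 + (-2/9 - ⅓*(-9))²)²) = 315/((2 + (-2/9 + 3)²)²) = 315/((2 + (25/9)²)²) = 315/((2 + 625/81)²) = 315/((787/81)²) = 315/(619369/6561) = 315*(6561/619369) = 2066715/619369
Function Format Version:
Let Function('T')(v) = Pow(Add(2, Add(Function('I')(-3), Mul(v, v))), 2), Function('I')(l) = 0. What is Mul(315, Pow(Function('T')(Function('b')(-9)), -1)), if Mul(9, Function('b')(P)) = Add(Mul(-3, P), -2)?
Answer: Rational(2066715, 619369) ≈ 3.3368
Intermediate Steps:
Function('b')(P) = Add(Rational(-2, 9), Mul(Rational(-1, 3), P)) (Function('b')(P) = Mul(Rational(1, 9), Add(Mul(-3, P), -2)) = Mul(Rational(1, 9), Add(-2, Mul(-3, P))) = Add(Rational(-2, 9), Mul(Rational(-1, 3), P)))
Function('T')(v) = Pow(Add(2, Pow(v, 2)), 2) (Function('T')(v) = Pow(Add(2, Add(0, Mul(v, v))), 2) = Pow(Add(2, Add(0, Pow(v, 2))), 2) = Pow(Add(2, Pow(v, 2)), 2))
Mul(315, Pow(Function('T')(Function('b')(-9)), -1)) = Mul(315, Pow(Pow(Add(2, Pow(Add(Rational(-2, 9), Mul(Rational(-1, 3), -9)), 2)), 2), -1)) = Mul(315, Pow(Pow(Add(2, Pow(Add(Rational(-2, 9), 3), 2)), 2), -1)) = Mul(315, Pow(Pow(Add(2, Pow(Rational(25, 9), 2)), 2), -1)) = Mul(315, Pow(Pow(Add(2, Rational(625, 81)), 2), -1)) = Mul(315, Pow(Pow(Rational(787, 81), 2), -1)) = Mul(315, Pow(Rational(619369, 6561), -1)) = Mul(315, Rational(6561, 619369)) = Rational(2066715, 619369)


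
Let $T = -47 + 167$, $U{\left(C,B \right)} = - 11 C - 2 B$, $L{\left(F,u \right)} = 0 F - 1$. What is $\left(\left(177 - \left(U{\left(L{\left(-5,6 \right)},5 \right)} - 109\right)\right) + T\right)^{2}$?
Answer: $164025$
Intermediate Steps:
$L{\left(F,u \right)} = -1$ ($L{\left(F,u \right)} = 0 - 1 = -1$)
$T = 120$
$\left(\left(177 - \left(U{\left(L{\left(-5,6 \right)},5 \right)} - 109\right)\right) + T\right)^{2} = \left(\left(177 - \left(\left(\left(-11\right) \left(-1\right) - 10\right) - 109\right)\right) + 120\right)^{2} = \left(\left(177 - \left(\left(11 - 10\right) - 109\right)\right) + 120\right)^{2} = \left(\left(177 - \left(1 - 109\right)\right) + 120\right)^{2} = \left(\left(177 - -108\right) + 120\right)^{2} = \left(\left(177 + 108\right) + 120\right)^{2} = \left(285 + 120\right)^{2} = 405^{2} = 164025$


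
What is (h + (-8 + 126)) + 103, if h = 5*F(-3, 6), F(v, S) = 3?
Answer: 236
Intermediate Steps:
h = 15 (h = 5*3 = 15)
(h + (-8 + 126)) + 103 = (15 + (-8 + 126)) + 103 = (15 + 118) + 103 = 133 + 103 = 236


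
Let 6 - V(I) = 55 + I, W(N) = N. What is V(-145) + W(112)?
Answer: 208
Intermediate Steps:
V(I) = -49 - I (V(I) = 6 - (55 + I) = 6 + (-55 - I) = -49 - I)
V(-145) + W(112) = (-49 - 1*(-145)) + 112 = (-49 + 145) + 112 = 96 + 112 = 208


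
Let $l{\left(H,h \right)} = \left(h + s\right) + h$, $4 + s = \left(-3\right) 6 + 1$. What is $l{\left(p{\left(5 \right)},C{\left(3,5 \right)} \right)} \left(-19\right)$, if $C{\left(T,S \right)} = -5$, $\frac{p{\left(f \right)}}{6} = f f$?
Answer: $589$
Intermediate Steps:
$p{\left(f \right)} = 6 f^{2}$ ($p{\left(f \right)} = 6 f f = 6 f^{2}$)
$s = -21$ ($s = -4 + \left(\left(-3\right) 6 + 1\right) = -4 + \left(-18 + 1\right) = -4 - 17 = -21$)
$l{\left(H,h \right)} = -21 + 2 h$ ($l{\left(H,h \right)} = \left(h - 21\right) + h = \left(-21 + h\right) + h = -21 + 2 h$)
$l{\left(p{\left(5 \right)},C{\left(3,5 \right)} \right)} \left(-19\right) = \left(-21 + 2 \left(-5\right)\right) \left(-19\right) = \left(-21 - 10\right) \left(-19\right) = \left(-31\right) \left(-19\right) = 589$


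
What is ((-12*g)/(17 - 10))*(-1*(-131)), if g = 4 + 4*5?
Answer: -37728/7 ≈ -5389.7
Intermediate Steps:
g = 24 (g = 4 + 20 = 24)
((-12*g)/(17 - 10))*(-1*(-131)) = ((-12*24)/(17 - 10))*(-1*(-131)) = -288/7*131 = -37728/7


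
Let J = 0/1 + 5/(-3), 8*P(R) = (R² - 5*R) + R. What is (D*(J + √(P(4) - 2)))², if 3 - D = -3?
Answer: 28 - 120*I*√2 ≈ 28.0 - 169.71*I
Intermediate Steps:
P(R) = -R/2 + R²/8 (P(R) = ((R² - 5*R) + R)/8 = (R² - 4*R)/8 = -R/2 + R²/8)
D = 6 (D = 3 - 1*(-3) = 3 + 3 = 6)
J = -5/3 (J = 0*1 + 5*(-⅓) = 0 - 5/3 = -5/3 ≈ -1.6667)
(D*(J + √(P(4) - 2)))² = (6*(-5/3 + √((⅛)*4*(-4 + 4) - 2)))² = (6*(-5/3 + √((⅛)*4*0 - 2)))² = (6*(-5/3 + √(0 - 2)))² = (6*(-5/3 + √(-2)))² = (6*(-5/3 + I*√2))² = (-10 + 6*I*√2)²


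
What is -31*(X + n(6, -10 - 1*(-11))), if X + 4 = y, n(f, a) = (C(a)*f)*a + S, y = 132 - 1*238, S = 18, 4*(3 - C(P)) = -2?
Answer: 2201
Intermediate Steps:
C(P) = 7/2 (C(P) = 3 - 1/4*(-2) = 3 + 1/2 = 7/2)
y = -106 (y = 132 - 238 = -106)
n(f, a) = 18 + 7*a*f/2 (n(f, a) = (7*f/2)*a + 18 = 7*a*f/2 + 18 = 18 + 7*a*f/2)
X = -110 (X = -4 - 106 = -110)
-31*(X + n(6, -10 - 1*(-11))) = -31*(-110 + (18 + (7/2)*(-10 - 1*(-11))*6)) = -31*(-110 + (18 + (7/2)*(-10 + 11)*6)) = -31*(-110 + (18 + (7/2)*1*6)) = -31*(-110 + (18 + 21)) = -31*(-110 + 39) = -31*(-71) = 2201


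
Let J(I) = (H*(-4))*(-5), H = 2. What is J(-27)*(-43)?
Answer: -1720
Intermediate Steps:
J(I) = 40 (J(I) = (2*(-4))*(-5) = -8*(-5) = 40)
J(-27)*(-43) = 40*(-43) = -1720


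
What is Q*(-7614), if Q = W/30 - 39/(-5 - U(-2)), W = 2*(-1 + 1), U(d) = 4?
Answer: -32994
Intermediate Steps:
W = 0 (W = 2*0 = 0)
Q = 13/3 (Q = 0/30 - 39/(-5 - 1*4) = 0*(1/30) - 39/(-5 - 4) = 0 - 39/(-9) = 0 - 39*(-⅑) = 0 + 13/3 = 13/3 ≈ 4.3333)
Q*(-7614) = (13/3)*(-7614) = -32994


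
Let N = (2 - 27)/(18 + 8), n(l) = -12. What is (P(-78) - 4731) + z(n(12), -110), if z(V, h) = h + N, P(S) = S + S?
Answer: -129947/26 ≈ -4998.0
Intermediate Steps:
P(S) = 2*S
N = -25/26 ≈ -0.96154
z(V, h) = -25/26 + h (z(V, h) = h - 25/26 = -25/26 + h)
(P(-78) - 4731) + z(n(12), -110) = (2*(-78) - 4731) + (-25/26 - 110) = (-156 - 4731) - 2885/26 = -4887 - 2885/26 = -129947/26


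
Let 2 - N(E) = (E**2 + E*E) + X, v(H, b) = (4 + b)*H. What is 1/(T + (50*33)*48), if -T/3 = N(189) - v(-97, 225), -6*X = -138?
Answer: 1/226950 ≈ 4.4063e-6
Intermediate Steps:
X = 23 (X = -1/6*(-138) = 23)
v(H, b) = H*(4 + b)
N(E) = -21 - 2*E**2 (N(E) = 2 - ((E**2 + E*E) + 23) = 2 - ((E**2 + E**2) + 23) = 2 - (2*E**2 + 23) = 2 - (23 + 2*E**2) = 2 + (-23 - 2*E**2) = -21 - 2*E**2)
T = 147750 (T = -3*((-21 - 2*189**2) - (-97)*(4 + 225)) = -3*((-21 - 2*35721) - (-97)*229) = -3*((-21 - 71442) - 1*(-22213)) = -3*(-71463 + 22213) = -3*(-49250) = 147750)
1/(T + (50*33)*48) = 1/(147750 + (50*33)*48) = 1/(147750 + 1650*48) = 1/(147750 + 79200) = 1/226950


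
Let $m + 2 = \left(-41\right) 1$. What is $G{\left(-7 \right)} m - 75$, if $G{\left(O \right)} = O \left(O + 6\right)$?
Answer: $-376$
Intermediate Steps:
$G{\left(O \right)} = O \left(6 + O\right)$
$m = -43$ ($m = -2 - 41 = -43$)
$G{\left(-7 \right)} m - 75 = - 7 \left(6 - 7\right) \left(-43\right) - 75 = \left(-7\right) \left(-1\right) \left(-43\right) - 75 = 7 \left(-43\right) - 75 = -301 - 75 = -376$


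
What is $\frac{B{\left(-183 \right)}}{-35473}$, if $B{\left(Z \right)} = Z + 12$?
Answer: $\frac{9}{1867} \approx 0.0048206$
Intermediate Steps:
$B{\left(Z \right)} = 12 + Z$
$\frac{B{\left(-183 \right)}}{-35473} = \frac{12 - 183}{-35473} = \left(-171\right) \left(- \frac{1}{35473}\right) = \frac{9}{1867}$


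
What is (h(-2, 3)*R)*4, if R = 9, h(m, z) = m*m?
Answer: 144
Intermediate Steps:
h(m, z) = m**2
(h(-2, 3)*R)*4 = ((-2)**2*9)*4 = (4*9)*4 = 36*4 = 144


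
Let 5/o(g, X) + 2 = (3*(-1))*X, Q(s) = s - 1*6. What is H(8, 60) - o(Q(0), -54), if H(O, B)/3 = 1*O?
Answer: 767/32 ≈ 23.969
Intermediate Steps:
H(O, B) = 3*O (H(O, B) = 3*(1*O) = 3*O)
Q(s) = -6 + s (Q(s) = s - 6 = -6 + s)
o(g, X) = 5/(-2 - 3*X) (o(g, X) = 5/(-2 + (3*(-1))*X) = 5/(-2 - 3*X))
H(8, 60) - o(Q(0), -54) = 3*8 - (-5)/(2 + 3*(-54)) = 24 - (-5)/(2 - 162) = 24 - (-5)/(-160) = 24 - (-5)*(-1)/160 = 24 - 1*1/32 = 24 - 1/32 = 767/32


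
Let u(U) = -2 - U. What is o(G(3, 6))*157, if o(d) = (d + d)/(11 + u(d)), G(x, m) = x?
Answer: 157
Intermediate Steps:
o(d) = 2*d/(9 - d) (o(d) = (d + d)/(11 + (-2 - d)) = (2*d)/(9 - d) = 2*d/(9 - d))
o(G(3, 6))*157 = -2*3/(-9 + 3)*157 = -2*3/(-6)*157 = -2*3*(-⅙)*157 = 1*157 = 157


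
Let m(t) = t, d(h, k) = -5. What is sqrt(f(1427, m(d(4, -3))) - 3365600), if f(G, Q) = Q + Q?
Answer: I*sqrt(3365610) ≈ 1834.6*I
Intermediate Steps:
f(G, Q) = 2*Q
sqrt(f(1427, m(d(4, -3))) - 3365600) = sqrt(2*(-5) - 3365600) = sqrt(-10 - 3365600) = sqrt(-3365610) = I*sqrt(3365610)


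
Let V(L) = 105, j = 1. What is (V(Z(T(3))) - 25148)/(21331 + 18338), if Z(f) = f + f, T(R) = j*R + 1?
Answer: -25043/39669 ≈ -0.63130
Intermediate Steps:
T(R) = 1 + R (T(R) = 1*R + 1 = R + 1 = 1 + R)
Z(f) = 2*f
(V(Z(T(3))) - 25148)/(21331 + 18338) = (105 - 25148)/(21331 + 18338) = -25043/39669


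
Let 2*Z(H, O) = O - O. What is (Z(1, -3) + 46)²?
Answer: 2116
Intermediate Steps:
Z(H, O) = 0 (Z(H, O) = (O - O)/2 = (½)*0 = 0)
(Z(1, -3) + 46)² = (0 + 46)² = 46² = 2116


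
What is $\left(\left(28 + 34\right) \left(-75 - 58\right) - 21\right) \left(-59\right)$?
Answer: $487753$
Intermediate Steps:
$\left(\left(28 + 34\right) \left(-75 - 58\right) - 21\right) \left(-59\right) = \left(62 \left(-75 - 58\right) - 21\right) \left(-59\right) = \left(62 \left(-133\right) - 21\right) \left(-59\right) = \left(-8246 - 21\right) \left(-59\right) = \left(-8267\right) \left(-59\right) = 487753$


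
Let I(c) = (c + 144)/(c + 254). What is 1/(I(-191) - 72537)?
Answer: -63/4569878 ≈ -1.3786e-5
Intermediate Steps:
I(c) = (144 + c)/(254 + c)
1/(I(-191) - 72537) = 1/((144 - 191)/(254 - 191) - 72537) = 1/(-47/63 - 72537) = 1/(-4569878/63) = -63/4569878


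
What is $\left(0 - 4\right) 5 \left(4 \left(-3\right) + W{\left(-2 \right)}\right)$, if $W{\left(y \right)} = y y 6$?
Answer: $-240$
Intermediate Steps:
$W{\left(y \right)} = 6 y^{2}$ ($W{\left(y \right)} = y^{2} \cdot 6 = 6 y^{2}$)
$\left(0 - 4\right) 5 \left(4 \left(-3\right) + W{\left(-2 \right)}\right) = \left(0 - 4\right) 5 \left(4 \left(-3\right) + 6 \left(-2\right)^{2}\right) = \left(-4\right) 5 \left(-12 + 6 \cdot 4\right) = - 20 \left(-12 + 24\right) = \left(-20\right) 12 = -240$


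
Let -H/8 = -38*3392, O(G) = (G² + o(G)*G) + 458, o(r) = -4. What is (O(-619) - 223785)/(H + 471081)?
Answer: 162310/1502249 ≈ 0.10804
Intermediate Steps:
O(G) = 458 + G² - 4*G (O(G) = (G² - 4*G) + 458 = 458 + G² - 4*G)
H = 1031168 (H = -(-304)*3392 = -8*(-128896) = 1031168)
(O(-619) - 223785)/(H + 471081) = ((458 + (-619)² - 4*(-619)) - 223785)/(1031168 + 471081) = ((458 + 383161 + 2476) - 223785)/1502249 = (386095 - 223785)*(1/1502249) = 162310*(1/1502249) = 162310/1502249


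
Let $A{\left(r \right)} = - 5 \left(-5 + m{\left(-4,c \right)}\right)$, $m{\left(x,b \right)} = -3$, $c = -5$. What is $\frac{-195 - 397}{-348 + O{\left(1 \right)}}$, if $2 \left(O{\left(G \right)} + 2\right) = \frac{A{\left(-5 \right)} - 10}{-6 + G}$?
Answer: $\frac{592}{353} \approx 1.6771$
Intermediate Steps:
$A{\left(r \right)} = 40$ ($A{\left(r \right)} = - 5 \left(-5 - 3\right) = \left(-5\right) \left(-8\right) = 40$)
$O{\left(G \right)} = -2 + \frac{15}{-6 + G}$ ($O{\left(G \right)} = -2 + \frac{\left(40 - 10\right) \frac{1}{-6 + G}}{2} = -2 + \frac{30 \frac{1}{-6 + G}}{2} = -2 + \frac{15}{-6 + G}$)
$\frac{-195 - 397}{-348 + O{\left(1 \right)}} = \frac{-195 - 397}{-348 + \frac{27 - 2}{-6 + 1}} = - \frac{592}{-348 + \frac{27 - 2}{-5}} = - \frac{592}{-348 - 5} = - \frac{592}{-353} = \left(-592\right) \left(- \frac{1}{353}\right) = \frac{592}{353}$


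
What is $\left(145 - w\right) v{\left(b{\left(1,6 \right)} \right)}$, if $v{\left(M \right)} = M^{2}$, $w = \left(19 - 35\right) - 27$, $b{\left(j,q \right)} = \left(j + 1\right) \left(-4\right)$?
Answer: $12032$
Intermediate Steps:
$b{\left(j,q \right)} = -4 - 4 j$ ($b{\left(j,q \right)} = \left(1 + j\right) \left(-4\right) = -4 - 4 j$)
$w = -43$ ($w = -16 - 27 = -43$)
$\left(145 - w\right) v{\left(b{\left(1,6 \right)} \right)} = \left(145 - -43\right) \left(-4 - 4\right)^{2} = \left(145 + 43\right) \left(-4 - 4\right)^{2} = 188 \left(-8\right)^{2} = 188 \cdot 64 = 12032$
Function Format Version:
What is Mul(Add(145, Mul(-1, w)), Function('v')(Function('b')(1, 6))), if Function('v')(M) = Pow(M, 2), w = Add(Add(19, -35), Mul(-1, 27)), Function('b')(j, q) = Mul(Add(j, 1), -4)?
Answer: 12032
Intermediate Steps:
Function('b')(j, q) = Add(-4, Mul(-4, j)) (Function('b')(j, q) = Mul(Add(1, j), -4) = Add(-4, Mul(-4, j)))
w = -43 (w = Add(-16, -27) = -43)
Mul(Add(145, Mul(-1, w)), Function('v')(Function('b')(1, 6))) = Mul(Add(145, Mul(-1, -43)), Pow(Add(-4, Mul(-4, 1)), 2)) = Mul(Add(145, 43), Pow(Add(-4, -4), 2)) = Mul(188, Pow(-8, 2)) = Mul(188, 64) = 12032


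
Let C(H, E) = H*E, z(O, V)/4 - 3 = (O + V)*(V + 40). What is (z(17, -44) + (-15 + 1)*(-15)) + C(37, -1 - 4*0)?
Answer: 617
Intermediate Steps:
z(O, V) = 12 + 4*(40 + V)*(O + V) (z(O, V) = 12 + 4*((O + V)*(V + 40)) = 12 + 4*((O + V)*(40 + V)) = 12 + 4*((40 + V)*(O + V)) = 12 + 4*(40 + V)*(O + V))
C(H, E) = E*H
(z(17, -44) + (-15 + 1)*(-15)) + C(37, -1 - 4*0) = ((12 + 4*(-44)² + 160*17 + 160*(-44) + 4*17*(-44)) + (-15 + 1)*(-15)) + (-1 - 4*0)*37 = ((12 + 4*1936 + 2720 - 7040 - 2992) - 14*(-15)) + (-1 + 0)*37 = ((12 + 7744 + 2720 - 7040 - 2992) + 210) - 1*37 = (444 + 210) - 37 = 654 - 37 = 617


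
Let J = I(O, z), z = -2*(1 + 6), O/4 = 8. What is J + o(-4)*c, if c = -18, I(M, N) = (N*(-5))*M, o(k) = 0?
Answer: 2240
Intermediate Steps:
O = 32 (O = 4*8 = 32)
z = -14 (z = -2*7 = -14)
I(M, N) = -5*M*N (I(M, N) = (-5*N)*M = -5*M*N)
J = 2240 (J = -5*32*(-14) = 2240)
J + o(-4)*c = 2240 + 0*(-18) = 2240 + 0 = 2240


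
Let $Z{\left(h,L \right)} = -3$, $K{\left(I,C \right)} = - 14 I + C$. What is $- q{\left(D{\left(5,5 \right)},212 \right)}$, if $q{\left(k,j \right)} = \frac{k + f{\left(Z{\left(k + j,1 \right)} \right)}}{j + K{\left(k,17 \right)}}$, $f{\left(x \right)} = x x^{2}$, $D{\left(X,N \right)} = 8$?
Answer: $\frac{19}{117} \approx 0.16239$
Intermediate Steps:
$K{\left(I,C \right)} = C - 14 I$
$f{\left(x \right)} = x^{3}$
$q{\left(k,j \right)} = \frac{-27 + k}{17 + j - 14 k}$ ($q{\left(k,j \right)} = \frac{k + \left(-3\right)^{3}}{j - \left(-17 + 14 k\right)} = \frac{k - 27}{17 + j - 14 k} = \frac{-27 + k}{17 + j - 14 k}$)
$- q{\left(D{\left(5,5 \right)},212 \right)} = - \frac{-27 + 8}{17 + 212 - 112} = - \frac{-19}{17 + 212 - 112} = - \frac{-19}{117} = \left(-1\right) \left(- \frac{19}{117}\right) = \frac{19}{117}$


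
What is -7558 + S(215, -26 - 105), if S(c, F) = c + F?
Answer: -7474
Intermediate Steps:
S(c, F) = F + c
-7558 + S(215, -26 - 105) = -7558 + ((-26 - 105) + 215) = -7558 + (-131 + 215) = -7558 + 84 = -7474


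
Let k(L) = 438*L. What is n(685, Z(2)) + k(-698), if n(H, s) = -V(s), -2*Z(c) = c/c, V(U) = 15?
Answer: -305739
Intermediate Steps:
Z(c) = -½ (Z(c) = -c/(2*c) = -½*1 = -½)
n(H, s) = -15 (n(H, s) = -1*15 = -15)
n(685, Z(2)) + k(-698) = -15 + 438*(-698) = -15 - 305724 = -305739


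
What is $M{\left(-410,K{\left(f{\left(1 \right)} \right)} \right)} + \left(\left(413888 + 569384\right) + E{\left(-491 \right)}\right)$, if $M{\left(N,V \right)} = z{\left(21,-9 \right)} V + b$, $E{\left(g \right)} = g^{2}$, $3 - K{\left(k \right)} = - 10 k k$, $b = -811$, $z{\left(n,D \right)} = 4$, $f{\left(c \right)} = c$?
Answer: $1223594$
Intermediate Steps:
$K{\left(k \right)} = 3 + 10 k^{2}$ ($K{\left(k \right)} = 3 - - 10 k k = 3 - - 10 k^{2} = 3 + 10 k^{2}$)
$M{\left(N,V \right)} = -811 + 4 V$ ($M{\left(N,V \right)} = 4 V - 811 = -811 + 4 V$)
$M{\left(-410,K{\left(f{\left(1 \right)} \right)} \right)} + \left(\left(413888 + 569384\right) + E{\left(-491 \right)}\right) = \left(-811 + 4 \left(3 + 10 \cdot 1^{2}\right)\right) + \left(\left(413888 + 569384\right) + \left(-491\right)^{2}\right) = \left(-811 + 4 \left(3 + 10 \cdot 1\right)\right) + \left(983272 + 241081\right) = \left(-811 + 4 \left(3 + 10\right)\right) + 1224353 = \left(-811 + 4 \cdot 13\right) + 1224353 = \left(-811 + 52\right) + 1224353 = -759 + 1224353 = 1223594$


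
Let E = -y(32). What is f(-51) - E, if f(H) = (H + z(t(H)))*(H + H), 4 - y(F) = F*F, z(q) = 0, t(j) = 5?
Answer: 4182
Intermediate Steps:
y(F) = 4 - F² (y(F) = 4 - F*F = 4 - F²)
f(H) = 2*H² (f(H) = (H + 0)*(H + H) = H*(2*H) = 2*H²)
E = 1020 (E = -(4 - 1*32²) = -(4 - 1*1024) = -(4 - 1024) = -1*(-1020) = 1020)
f(-51) - E = 2*(-51)² - 1*1020 = 2*2601 - 1020 = 5202 - 1020 = 4182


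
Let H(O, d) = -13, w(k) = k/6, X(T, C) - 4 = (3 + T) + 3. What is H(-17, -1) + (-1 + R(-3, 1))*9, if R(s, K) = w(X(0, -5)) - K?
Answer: -16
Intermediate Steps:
X(T, C) = 10 + T (X(T, C) = 4 + ((3 + T) + 3) = 4 + (6 + T) = 10 + T)
w(k) = k/6 (w(k) = k*(⅙) = k/6)
R(s, K) = 5/3 - K (R(s, K) = (10 + 0)/6 - K = (⅙)*10 - K = 5/3 - K)
H(-17, -1) + (-1 + R(-3, 1))*9 = -13 + (-1 + (5/3 - 1*1))*9 = -13 + (-1 + (5/3 - 1))*9 = -13 + (-1 + ⅔)*9 = -13 - ⅓*9 = -13 - 3 = -16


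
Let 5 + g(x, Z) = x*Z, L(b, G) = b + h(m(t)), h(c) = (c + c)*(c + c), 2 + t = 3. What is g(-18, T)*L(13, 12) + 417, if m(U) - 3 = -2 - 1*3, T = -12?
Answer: 6536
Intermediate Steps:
t = 1 (t = -2 + 3 = 1)
m(U) = -2 (m(U) = 3 + (-2 - 1*3) = 3 + (-2 - 3) = 3 - 5 = -2)
h(c) = 4*c² (h(c) = (2*c)*(2*c) = 4*c²)
L(b, G) = 16 + b (L(b, G) = b + 4*(-2)² = b + 4*4 = b + 16 = 16 + b)
g(x, Z) = -5 + Z*x (g(x, Z) = -5 + x*Z = -5 + Z*x)
g(-18, T)*L(13, 12) + 417 = (-5 - 12*(-18))*(16 + 13) + 417 = (-5 + 216)*29 + 417 = 211*29 + 417 = 6119 + 417 = 6536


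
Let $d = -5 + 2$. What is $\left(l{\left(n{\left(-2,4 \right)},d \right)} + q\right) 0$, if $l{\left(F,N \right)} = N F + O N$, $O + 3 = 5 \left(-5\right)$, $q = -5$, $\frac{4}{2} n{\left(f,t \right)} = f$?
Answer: $0$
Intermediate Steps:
$d = -3$
$n{\left(f,t \right)} = \frac{f}{2}$
$O = -28$ ($O = -3 + 5 \left(-5\right) = -3 - 25 = -28$)
$l{\left(F,N \right)} = - 28 N + F N$ ($l{\left(F,N \right)} = N F - 28 N = F N - 28 N = - 28 N + F N$)
$\left(l{\left(n{\left(-2,4 \right)},d \right)} + q\right) 0 = \left(- 3 \left(-28 + \frac{1}{2} \left(-2\right)\right) - 5\right) 0 = \left(- 3 \left(-28 - 1\right) - 5\right) 0 = \left(\left(-3\right) \left(-29\right) - 5\right) 0 = \left(87 - 5\right) 0 = 82 \cdot 0 = 0$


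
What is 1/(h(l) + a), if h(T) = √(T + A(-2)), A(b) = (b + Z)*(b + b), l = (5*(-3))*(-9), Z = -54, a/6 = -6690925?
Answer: -40145550/1611665184802141 - √359/1611665184802141 ≈ -2.4909e-8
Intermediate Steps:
a = -40145550 (a = 6*(-6690925) = -40145550)
l = 135 (l = -15*(-9) = 135)
A(b) = 2*b*(-54 + b) (A(b) = (b - 54)*(b + b) = (-54 + b)*(2*b) = 2*b*(-54 + b))
h(T) = √(224 + T) (h(T) = √(T + 2*(-2)*(-54 - 2)) = √(T + 2*(-2)*(-56)) = √(T + 224) = √(224 + T))
1/(h(l) + a) = 1/(√(224 + 135) - 40145550) = 1/(√359 - 40145550) = 1/(-40145550 + √359)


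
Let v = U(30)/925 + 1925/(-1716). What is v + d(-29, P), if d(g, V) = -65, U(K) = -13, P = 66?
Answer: -9543403/144300 ≈ -66.136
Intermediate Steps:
v = -163903/144300 (v = -13/925 + 1925/(-1716) = -13*1/925 + 1925*(-1/1716) = -13/925 - 175/156 = -163903/144300 ≈ -1.1358)
v + d(-29, P) = -163903/144300 - 65 = -9543403/144300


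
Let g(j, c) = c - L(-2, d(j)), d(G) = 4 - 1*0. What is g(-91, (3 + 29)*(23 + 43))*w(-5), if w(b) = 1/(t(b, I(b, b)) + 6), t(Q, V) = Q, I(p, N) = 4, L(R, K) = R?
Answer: 2114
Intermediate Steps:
d(G) = 4 (d(G) = 4 + 0 = 4)
g(j, c) = 2 + c (g(j, c) = c - 1*(-2) = c + 2 = 2 + c)
w(b) = 1/(6 + b) (w(b) = 1/(b + 6) = 1/(6 + b))
g(-91, (3 + 29)*(23 + 43))*w(-5) = (2 + (3 + 29)*(23 + 43))/(6 - 5) = (2 + 32*66)/1 = (2 + 2112)*1 = 2114*1 = 2114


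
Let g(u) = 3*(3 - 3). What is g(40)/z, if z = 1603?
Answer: 0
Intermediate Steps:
g(u) = 0 (g(u) = 3*0 = 0)
g(40)/z = 0/1603 = 0*(1/1603) = 0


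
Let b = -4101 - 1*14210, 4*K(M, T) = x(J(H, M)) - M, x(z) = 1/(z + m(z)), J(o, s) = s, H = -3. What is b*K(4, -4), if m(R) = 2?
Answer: 421153/24 ≈ 17548.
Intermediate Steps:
x(z) = 1/(2 + z) (x(z) = 1/(z + 2) = 1/(2 + z))
K(M, T) = -M/4 + 1/(4*(2 + M)) (K(M, T) = (1/(2 + M) - M)/4 = -M/4 + 1/(4*(2 + M)))
b = -18311 (b = -4101 - 14210 = -18311)
b*K(4, -4) = -18311*(1 - 1*4*(2 + 4))/(4*(2 + 4)) = -18311*(1 - 1*4*6)/(4*6) = -18311*(1 - 24)/(4*6) = -18311*(-23)/(4*6) = -18311*(-23/24) = 421153/24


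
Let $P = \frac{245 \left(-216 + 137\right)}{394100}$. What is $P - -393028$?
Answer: $\frac{4425494727}{11260} \approx 3.9303 \cdot 10^{5}$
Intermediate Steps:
$P = - \frac{553}{11260}$ ($P = 245 \left(-79\right) \frac{1}{394100} = \left(-19355\right) \frac{1}{394100} = - \frac{553}{11260} \approx -0.049112$)
$P - -393028 = - \frac{553}{11260} - -393028 = - \frac{553}{11260} + 393028 = \frac{4425494727}{11260}$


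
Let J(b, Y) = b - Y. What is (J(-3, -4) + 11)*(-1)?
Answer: -12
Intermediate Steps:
(J(-3, -4) + 11)*(-1) = ((-3 - 1*(-4)) + 11)*(-1) = ((-3 + 4) + 11)*(-1) = (1 + 11)*(-1) = 12*(-1) = -12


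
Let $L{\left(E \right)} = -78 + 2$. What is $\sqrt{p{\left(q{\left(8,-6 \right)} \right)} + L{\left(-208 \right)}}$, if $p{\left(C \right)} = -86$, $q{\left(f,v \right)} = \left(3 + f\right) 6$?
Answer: $9 i \sqrt{2} \approx 12.728 i$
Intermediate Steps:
$q{\left(f,v \right)} = 18 + 6 f$
$L{\left(E \right)} = -76$
$\sqrt{p{\left(q{\left(8,-6 \right)} \right)} + L{\left(-208 \right)}} = \sqrt{-86 - 76} = \sqrt{-162} = 9 i \sqrt{2}$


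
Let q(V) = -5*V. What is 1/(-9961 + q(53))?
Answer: -1/10226 ≈ -9.7790e-5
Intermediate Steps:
1/(-9961 + q(53)) = 1/(-9961 - 5*53) = 1/(-9961 - 265) = 1/(-10226) = -1/10226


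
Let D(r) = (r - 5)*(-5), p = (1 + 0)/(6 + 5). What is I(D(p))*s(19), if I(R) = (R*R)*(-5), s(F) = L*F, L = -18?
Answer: 124659000/121 ≈ 1.0302e+6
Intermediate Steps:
p = 1/11 ≈ 0.090909
s(F) = -18*F
D(r) = 25 - 5*r (D(r) = (-5 + r)*(-5) = 25 - 5*r)
I(R) = -5*R² (I(R) = R²*(-5) = -5*R²)
I(D(p))*s(19) = (-5*(25 - 5*1/11)²)*(-18*19) = -5*(25 - 5/11)²*(-342) = -5*(270/11)²*(-342) = -5*72900/121*(-342) = -364500/121*(-342) = 124659000/121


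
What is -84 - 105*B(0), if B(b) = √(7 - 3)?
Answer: -294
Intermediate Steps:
B(b) = 2 (B(b) = √4 = 2)
-84 - 105*B(0) = -84 - 105*2 = -84 - 210 = -294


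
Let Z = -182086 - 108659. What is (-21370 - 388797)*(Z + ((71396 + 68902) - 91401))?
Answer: 99198068616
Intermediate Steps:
Z = -290745
(-21370 - 388797)*(Z + ((71396 + 68902) - 91401)) = (-21370 - 388797)*(-290745 + ((71396 + 68902) - 91401)) = -410167*(-290745 + (140298 - 91401)) = -410167*(-290745 + 48897) = -410167*(-241848) = 99198068616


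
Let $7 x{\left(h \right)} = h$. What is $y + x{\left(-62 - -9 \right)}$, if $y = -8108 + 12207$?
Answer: $\frac{28640}{7} \approx 4091.4$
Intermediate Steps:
$y = 4099$
$x{\left(h \right)} = \frac{h}{7}$
$y + x{\left(-62 - -9 \right)} = 4099 + \frac{-62 - -9}{7} = 4099 + \frac{-62 + 9}{7} = 4099 + \frac{1}{7} \left(-53\right) = 4099 - \frac{53}{7} = \frac{28640}{7}$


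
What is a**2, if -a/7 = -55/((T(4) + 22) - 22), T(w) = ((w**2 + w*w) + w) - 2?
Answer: 148225/1156 ≈ 128.22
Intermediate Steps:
T(w) = -2 + w + 2*w**2 (T(w) = ((w**2 + w**2) + w) - 2 = (2*w**2 + w) - 2 = (w + 2*w**2) - 2 = -2 + w + 2*w**2)
a = 385/34 (a = -(-385)/(((-2 + 4 + 2*4**2) + 22) - 22) = -(-385)/(((-2 + 4 + 2*16) + 22) - 22) = -(-385)/(((-2 + 4 + 32) + 22) - 22) = -(-385)/((34 + 22) - 22) = -(-385)/(56 - 22) = -(-385)/34 = -7*(-55/34) = 385/34 ≈ 11.324)
a**2 = (385/34)**2 = 148225/1156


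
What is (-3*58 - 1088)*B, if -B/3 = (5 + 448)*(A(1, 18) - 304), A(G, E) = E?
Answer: -490506588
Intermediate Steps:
B = 388674 (B = -3*(5 + 448)*(18 - 304) = -1359*(-286) = -3*(-129558) = 388674)
(-3*58 - 1088)*B = (-3*58 - 1088)*388674 = (-174 - 1088)*388674 = -1262*388674 = -490506588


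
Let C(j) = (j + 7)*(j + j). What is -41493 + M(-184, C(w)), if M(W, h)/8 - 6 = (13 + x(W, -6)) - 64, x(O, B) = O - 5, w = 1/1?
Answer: -43365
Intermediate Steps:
w = 1
C(j) = 2*j*(7 + j) (C(j) = (7 + j)*(2*j) = 2*j*(7 + j))
x(O, B) = -5 + O
M(W, h) = -400 + 8*W (M(W, h) = 48 + 8*((13 + (-5 + W)) - 64) = 48 + 8*((8 + W) - 64) = 48 + 8*(-56 + W) = 48 + (-448 + 8*W) = -400 + 8*W)
-41493 + M(-184, C(w)) = -41493 + (-400 + 8*(-184)) = -41493 + (-400 - 1472) = -41493 - 1872 = -43365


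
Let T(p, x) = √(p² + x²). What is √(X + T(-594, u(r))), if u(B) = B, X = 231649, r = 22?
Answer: √(231649 + 22*√730) ≈ 481.92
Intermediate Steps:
√(X + T(-594, u(r))) = √(231649 + √((-594)² + 22²)) = √(231649 + √(352836 + 484)) = √(231649 + √353320) = √(231649 + 22*√730)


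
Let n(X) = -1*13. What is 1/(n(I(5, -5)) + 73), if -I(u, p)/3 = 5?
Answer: 1/60 ≈ 0.016667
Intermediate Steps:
I(u, p) = -15 (I(u, p) = -3*5 = -15)
n(X) = -13
1/(n(I(5, -5)) + 73) = 1/(-13 + 73) = 1/60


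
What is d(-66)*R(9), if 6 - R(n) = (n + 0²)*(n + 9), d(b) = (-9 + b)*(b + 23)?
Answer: -503100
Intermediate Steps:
d(b) = (-9 + b)*(23 + b)
R(n) = 6 - n*(9 + n) (R(n) = 6 - (n + 0²)*(n + 9) = 6 - (n + 0)*(9 + n) = 6 - n*(9 + n))
d(-66)*R(9) = (-207 + (-66)² + 14*(-66))*(6 - 1*9² - 9*9) = (-207 + 4356 - 924)*(6 - 1*81 - 81) = 3225*(6 - 81 - 81) = 3225*(-156) = -503100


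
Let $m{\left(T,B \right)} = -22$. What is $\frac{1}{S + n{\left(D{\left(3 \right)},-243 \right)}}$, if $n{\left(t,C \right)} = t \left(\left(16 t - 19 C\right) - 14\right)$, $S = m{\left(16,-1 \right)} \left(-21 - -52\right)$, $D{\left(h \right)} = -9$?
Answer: $- \frac{1}{40813} \approx -2.4502 \cdot 10^{-5}$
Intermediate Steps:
$S = -682$ ($S = - 22 \left(-21 - -52\right) = - 22 \left(-21 + 52\right) = \left(-22\right) 31 = -682$)
$n{\left(t,C \right)} = t \left(-14 - 19 C + 16 t\right)$ ($n{\left(t,C \right)} = t \left(\left(- 19 C + 16 t\right) - 14\right) = t \left(-14 - 19 C + 16 t\right)$)
$\frac{1}{S + n{\left(D{\left(3 \right)},-243 \right)}} = \frac{1}{-682 - 9 \left(-14 - -4617 + 16 \left(-9\right)\right)} = \frac{1}{-682 - 9 \left(-14 + 4617 - 144\right)} = \frac{1}{-682 - 40131} = \frac{1}{-40813} = - \frac{1}{40813}$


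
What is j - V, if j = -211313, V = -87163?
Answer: -124150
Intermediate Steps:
j - V = -211313 - 1*(-87163) = -211313 + 87163 = -124150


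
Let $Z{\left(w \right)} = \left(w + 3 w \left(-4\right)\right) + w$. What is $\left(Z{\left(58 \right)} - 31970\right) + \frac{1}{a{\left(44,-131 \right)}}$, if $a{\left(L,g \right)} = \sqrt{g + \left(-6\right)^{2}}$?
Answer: $-32550 - \frac{i \sqrt{95}}{95} \approx -32550.0 - 0.1026 i$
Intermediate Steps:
$a{\left(L,g \right)} = \sqrt{36 + g}$ ($a{\left(L,g \right)} = \sqrt{g + 36} = \sqrt{36 + g}$)
$Z{\left(w \right)} = - 10 w$ ($Z{\left(w \right)} = \left(w - 12 w\right) + w = - 11 w + w = - 10 w$)
$\left(Z{\left(58 \right)} - 31970\right) + \frac{1}{a{\left(44,-131 \right)}} = \left(\left(-10\right) 58 - 31970\right) + \frac{1}{\sqrt{36 - 131}} = \left(-580 - 31970\right) + \frac{1}{\sqrt{-95}} = -32550 + \frac{1}{i \sqrt{95}} = -32550 - \frac{i \sqrt{95}}{95}$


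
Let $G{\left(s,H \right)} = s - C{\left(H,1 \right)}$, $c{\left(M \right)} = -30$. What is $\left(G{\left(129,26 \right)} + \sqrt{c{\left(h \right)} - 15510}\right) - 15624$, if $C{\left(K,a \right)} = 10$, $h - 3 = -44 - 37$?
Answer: $-15505 + 2 i \sqrt{3885} \approx -15505.0 + 124.66 i$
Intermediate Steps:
$h = -78$ ($h = 3 - 81 = -78$)
$G{\left(s,H \right)} = -10 + s$ ($G{\left(s,H \right)} = s - 10 = -10 + s$)
$\left(G{\left(129,26 \right)} + \sqrt{c{\left(h \right)} - 15510}\right) - 15624 = \left(\left(-10 + 129\right) + \sqrt{-30 - 15510}\right) - 15624 = \left(119 + \sqrt{-15540}\right) - 15624 = \left(119 + 2 i \sqrt{3885}\right) - 15624 = -15505 + 2 i \sqrt{3885}$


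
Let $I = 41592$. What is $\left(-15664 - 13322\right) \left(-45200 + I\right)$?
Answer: $104581488$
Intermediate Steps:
$\left(-15664 - 13322\right) \left(-45200 + I\right) = \left(-15664 - 13322\right) \left(-45200 + 41592\right) = \left(-28986\right) \left(-3608\right) = 104581488$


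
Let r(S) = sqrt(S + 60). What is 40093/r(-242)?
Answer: -40093*I*sqrt(182)/182 ≈ -2971.9*I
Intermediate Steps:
r(S) = sqrt(60 + S)
40093/r(-242) = 40093/(sqrt(60 - 242)) = 40093/(sqrt(-182)) = 40093/((I*sqrt(182))) = 40093*(-I*sqrt(182)/182) = -40093*I*sqrt(182)/182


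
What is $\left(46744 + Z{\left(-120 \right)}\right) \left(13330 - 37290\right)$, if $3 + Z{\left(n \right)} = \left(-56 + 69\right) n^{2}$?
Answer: $-5605226360$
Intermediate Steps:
$Z{\left(n \right)} = -3 + 13 n^{2}$ ($Z{\left(n \right)} = -3 + \left(-56 + 69\right) n^{2} = -3 + 13 n^{2}$)
$\left(46744 + Z{\left(-120 \right)}\right) \left(13330 - 37290\right) = \left(46744 - \left(3 - 13 \left(-120\right)^{2}\right)\right) \left(13330 - 37290\right) = \left(46744 + \left(-3 + 13 \cdot 14400\right)\right) \left(-23960\right) = \left(46744 + \left(-3 + 187200\right)\right) \left(-23960\right) = \left(46744 + 187197\right) \left(-23960\right) = 233941 \left(-23960\right) = -5605226360$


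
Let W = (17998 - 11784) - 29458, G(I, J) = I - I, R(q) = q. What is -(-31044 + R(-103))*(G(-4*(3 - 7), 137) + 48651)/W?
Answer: -505110899/7748 ≈ -65192.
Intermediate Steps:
G(I, J) = 0
W = -23244 (W = 6214 - 29458 = -23244)
-(-31044 + R(-103))*(G(-4*(3 - 7), 137) + 48651)/W = -(-31044 - 103)*(0 + 48651)/(-23244) = -(-31147*48651)*(-1)/23244 = -(-1515332697)*(-1)/23244 = -1*505110899/7748 = -505110899/7748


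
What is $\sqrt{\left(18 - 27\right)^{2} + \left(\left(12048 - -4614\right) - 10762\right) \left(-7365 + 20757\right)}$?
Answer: $3 \sqrt{8779209} \approx 8888.9$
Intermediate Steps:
$\sqrt{\left(18 - 27\right)^{2} + \left(\left(12048 - -4614\right) - 10762\right) \left(-7365 + 20757\right)} = \sqrt{\left(-9\right)^{2} + \left(\left(12048 + 4614\right) - 10762\right) 13392} = \sqrt{81 + \left(16662 - 10762\right) 13392} = \sqrt{81 + 5900 \cdot 13392} = \sqrt{81 + 79012800} = \sqrt{79012881} = 3 \sqrt{8779209}$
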